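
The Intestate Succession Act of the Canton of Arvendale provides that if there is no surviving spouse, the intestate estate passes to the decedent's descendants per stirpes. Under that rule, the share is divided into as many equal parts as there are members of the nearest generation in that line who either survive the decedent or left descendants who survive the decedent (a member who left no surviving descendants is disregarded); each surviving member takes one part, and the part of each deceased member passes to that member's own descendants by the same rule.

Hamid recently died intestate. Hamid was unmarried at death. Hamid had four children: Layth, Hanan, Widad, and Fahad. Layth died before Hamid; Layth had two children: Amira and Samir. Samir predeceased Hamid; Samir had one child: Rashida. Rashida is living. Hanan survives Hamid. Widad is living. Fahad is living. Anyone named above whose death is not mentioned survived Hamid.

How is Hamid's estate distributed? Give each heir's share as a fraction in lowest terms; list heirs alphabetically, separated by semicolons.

There is no surviving spouse, so the entire estate passes to Hamid's descendants per stirpes.
The estate is divided into 4 equal shares of 1/4 among Layth, Hanan, Widad, Fahad.
Layth predeceased; the 1/4 allotted to Layth's branch passes to Layth's issue by representation.
The 1/4 is divided into 2 equal shares of 1/8 among Amira, Samir.
Amira is living and takes 1/8.
Samir predeceased; the 1/8 allotted to Samir's branch passes to Samir's issue by representation.
Rashida is the sole taker at this level and receives the full 1/8.
Hanan is living and takes 1/4.
Widad is living and takes 1/4.
Fahad is living and takes 1/4.

Amira 1/8; Fahad 1/4; Hanan 1/4; Rashida 1/8; Widad 1/4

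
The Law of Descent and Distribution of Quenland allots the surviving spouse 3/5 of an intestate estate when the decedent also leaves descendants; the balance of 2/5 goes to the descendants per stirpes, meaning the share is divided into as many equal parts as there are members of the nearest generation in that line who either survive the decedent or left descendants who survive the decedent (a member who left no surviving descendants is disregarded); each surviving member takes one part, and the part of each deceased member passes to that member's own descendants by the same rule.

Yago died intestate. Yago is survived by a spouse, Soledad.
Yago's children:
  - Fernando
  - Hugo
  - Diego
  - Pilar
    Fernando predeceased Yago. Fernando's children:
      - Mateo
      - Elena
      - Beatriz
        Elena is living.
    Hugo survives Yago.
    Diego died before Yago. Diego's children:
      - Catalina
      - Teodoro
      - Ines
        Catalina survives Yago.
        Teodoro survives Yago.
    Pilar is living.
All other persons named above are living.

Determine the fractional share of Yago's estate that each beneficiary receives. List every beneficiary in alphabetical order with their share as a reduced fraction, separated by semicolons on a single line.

Beatriz 1/30; Catalina 1/30; Elena 1/30; Hugo 1/10; Ines 1/30; Mateo 1/30; Pilar 1/10; Soledad 3/5; Teodoro 1/30

Soledad, as surviving spouse, takes 3/5.
The remaining 2/5 passes to Yago's descendants per stirpes.
The 2/5 is divided into 4 equal shares of 1/10 among Fernando, Hugo, Diego, Pilar.
Fernando predeceased; the 1/10 allotted to Fernando's branch passes to Fernando's issue by representation.
The 1/10 is divided into 3 equal shares of 1/30 among Mateo, Elena, Beatriz.
Mateo is living and takes 1/30.
Elena is living and takes 1/30.
Beatriz is living and takes 1/30.
Hugo is living and takes 1/10.
Diego predeceased; the 1/10 allotted to Diego's branch passes to Diego's issue by representation.
The 1/10 is divided into 3 equal shares of 1/30 among Catalina, Teodoro, Ines.
Catalina is living and takes 1/30.
Teodoro is living and takes 1/30.
Ines is living and takes 1/30.
Pilar is living and takes 1/10.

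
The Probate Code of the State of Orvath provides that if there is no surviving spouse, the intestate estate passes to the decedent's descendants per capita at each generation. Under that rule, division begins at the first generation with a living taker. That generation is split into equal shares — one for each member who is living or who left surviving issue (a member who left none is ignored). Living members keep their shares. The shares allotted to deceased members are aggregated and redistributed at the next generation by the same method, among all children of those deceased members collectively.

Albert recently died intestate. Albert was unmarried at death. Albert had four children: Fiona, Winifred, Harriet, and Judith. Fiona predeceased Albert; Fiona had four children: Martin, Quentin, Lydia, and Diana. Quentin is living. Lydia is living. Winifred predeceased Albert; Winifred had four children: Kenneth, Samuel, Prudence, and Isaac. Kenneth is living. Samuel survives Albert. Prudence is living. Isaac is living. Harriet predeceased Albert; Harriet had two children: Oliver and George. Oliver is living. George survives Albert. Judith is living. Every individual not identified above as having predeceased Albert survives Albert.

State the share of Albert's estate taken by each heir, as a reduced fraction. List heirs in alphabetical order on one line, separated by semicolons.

Diana 3/40; George 3/40; Isaac 3/40; Judith 1/4; Kenneth 3/40; Lydia 3/40; Martin 3/40; Oliver 3/40; Prudence 3/40; Quentin 3/40; Samuel 3/40

There is no surviving spouse, so the entire estate passes to Albert's descendants per capita at each generation.
At generation 1 (Fiona, Winifred, Harriet, Judith) there are 4 shares of (1)/4 = 1/4 each.
Living: Judith — each takes 1/4.
Deceased: Fiona, Winifred, and Harriet. Their combined 3/4 is pooled and carried to generation 2.
At generation 2 (Martin, Quentin, Lydia, Diana, Kenneth, Samuel, Prudence, Isaac, Oliver, George) there are 10 shares of (3/4)/10 = 3/40 each.
Living: Martin, Quentin, Lydia, Diana, Kenneth, Samuel, Prudence, Isaac, Oliver, and George — each takes 3/40.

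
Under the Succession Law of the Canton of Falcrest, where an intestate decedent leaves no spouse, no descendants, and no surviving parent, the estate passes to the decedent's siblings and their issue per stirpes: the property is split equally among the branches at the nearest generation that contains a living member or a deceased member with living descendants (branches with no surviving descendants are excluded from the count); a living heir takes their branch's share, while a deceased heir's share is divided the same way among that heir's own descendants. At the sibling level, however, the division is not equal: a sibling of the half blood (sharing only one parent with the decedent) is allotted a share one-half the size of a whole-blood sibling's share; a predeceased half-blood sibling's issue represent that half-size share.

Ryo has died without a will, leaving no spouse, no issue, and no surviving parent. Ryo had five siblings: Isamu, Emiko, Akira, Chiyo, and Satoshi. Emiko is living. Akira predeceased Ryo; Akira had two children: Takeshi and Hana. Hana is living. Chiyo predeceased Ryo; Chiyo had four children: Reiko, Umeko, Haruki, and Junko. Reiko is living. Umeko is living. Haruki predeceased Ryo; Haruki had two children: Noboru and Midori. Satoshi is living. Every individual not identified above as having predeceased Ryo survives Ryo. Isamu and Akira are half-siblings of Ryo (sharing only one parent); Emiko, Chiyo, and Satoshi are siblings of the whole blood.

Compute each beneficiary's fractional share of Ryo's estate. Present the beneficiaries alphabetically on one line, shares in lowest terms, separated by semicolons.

Emiko 1/4; Hana 1/16; Isamu 1/8; Junko 1/16; Midori 1/32; Noboru 1/32; Reiko 1/16; Satoshi 1/4; Takeshi 1/16; Umeko 1/16

No spouse, descendants, or parent survives, so the estate passes to Ryo's siblings per stirpes.
Half-blood siblings count for one-half the weight of whole-blood siblings at the initial division.
Dividing 1 in proportion to weights (total weight 4): Isamu (weight 1/2) → 1/8; Emiko (weight 1) → 1/4; Akira (weight 1/2) → 1/8; Chiyo (weight 1) → 1/4; Satoshi (weight 1) → 1/4.
Isamu is living and takes 1/8.
Emiko is living and takes 1/4.
Akira predeceased; the 1/8 allotted to Akira's branch passes to Akira's issue by representation.
The 1/8 is divided into 2 equal shares of 1/16 among Takeshi, Hana.
Takeshi is living and takes 1/16.
Hana is living and takes 1/16.
Chiyo predeceased; the 1/4 allotted to Chiyo's branch passes to Chiyo's issue by representation.
The 1/4 is divided into 4 equal shares of 1/16 among Reiko, Umeko, Haruki, Junko.
Reiko is living and takes 1/16.
Umeko is living and takes 1/16.
Haruki predeceased; the 1/16 allotted to Haruki's branch passes to Haruki's issue by representation.
The 1/16 is divided into 2 equal shares of 1/32 among Noboru, Midori.
Noboru is living and takes 1/32.
Midori is living and takes 1/32.
Junko is living and takes 1/16.
Satoshi is living and takes 1/4.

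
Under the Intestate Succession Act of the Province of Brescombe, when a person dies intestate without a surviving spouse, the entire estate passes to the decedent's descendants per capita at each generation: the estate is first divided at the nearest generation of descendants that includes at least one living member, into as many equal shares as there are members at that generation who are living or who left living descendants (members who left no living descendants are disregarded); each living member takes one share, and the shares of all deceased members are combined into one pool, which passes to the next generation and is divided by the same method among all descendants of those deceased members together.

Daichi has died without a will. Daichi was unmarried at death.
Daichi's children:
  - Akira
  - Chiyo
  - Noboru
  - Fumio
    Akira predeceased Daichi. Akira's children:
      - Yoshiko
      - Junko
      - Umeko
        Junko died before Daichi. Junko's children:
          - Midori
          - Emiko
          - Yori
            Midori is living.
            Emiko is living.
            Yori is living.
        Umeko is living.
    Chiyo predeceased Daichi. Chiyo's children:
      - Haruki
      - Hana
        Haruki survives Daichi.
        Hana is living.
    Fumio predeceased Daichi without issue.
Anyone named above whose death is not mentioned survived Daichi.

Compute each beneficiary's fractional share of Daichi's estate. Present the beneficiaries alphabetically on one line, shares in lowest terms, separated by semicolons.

There is no surviving spouse, so the entire estate passes to Daichi's descendants per capita at each generation.
At generation 1 (Akira, Chiyo, Noboru) there are 3 shares of (1)/3 = 1/3 each.
Living: Noboru — each takes 1/3.
Deceased: Akira and Chiyo. Their combined 2/3 is pooled and carried to generation 2.
At generation 2 (Yoshiko, Junko, Umeko, Haruki, Hana) there are 5 shares of (2/3)/5 = 2/15 each.
Living: Yoshiko, Umeko, Haruki, and Hana — each takes 2/15.
Deceased: Junko. That 2/15 share is carried to generation 3.
At generation 3 (Midori, Emiko, Yori) there are 3 shares of (2/15)/3 = 2/45 each.
Living: Midori, Emiko, and Yori — each takes 2/45.

Emiko 2/45; Hana 2/15; Haruki 2/15; Midori 2/45; Noboru 1/3; Umeko 2/15; Yori 2/45; Yoshiko 2/15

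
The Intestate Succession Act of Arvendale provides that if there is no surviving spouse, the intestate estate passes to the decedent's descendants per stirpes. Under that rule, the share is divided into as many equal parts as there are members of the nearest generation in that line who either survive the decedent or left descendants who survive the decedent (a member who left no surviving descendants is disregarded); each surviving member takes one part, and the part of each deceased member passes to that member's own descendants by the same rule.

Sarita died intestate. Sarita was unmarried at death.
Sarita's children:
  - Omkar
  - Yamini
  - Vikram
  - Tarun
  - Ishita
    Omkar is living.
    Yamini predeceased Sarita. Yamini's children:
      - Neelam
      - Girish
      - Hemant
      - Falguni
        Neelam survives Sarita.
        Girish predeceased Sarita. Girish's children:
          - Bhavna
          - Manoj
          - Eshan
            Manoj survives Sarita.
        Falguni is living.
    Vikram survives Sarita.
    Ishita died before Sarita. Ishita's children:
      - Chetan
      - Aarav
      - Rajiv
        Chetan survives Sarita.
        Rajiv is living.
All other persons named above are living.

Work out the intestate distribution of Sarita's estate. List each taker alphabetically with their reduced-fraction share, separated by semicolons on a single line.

There is no surviving spouse, so the entire estate passes to Sarita's descendants per stirpes.
The estate is divided into 5 equal shares of 1/5 among Omkar, Yamini, Vikram, Tarun, Ishita.
Omkar is living and takes 1/5.
Yamini predeceased; the 1/5 allotted to Yamini's branch passes to Yamini's issue by representation.
The 1/5 is divided into 4 equal shares of 1/20 among Neelam, Girish, Hemant, Falguni.
Neelam is living and takes 1/20.
Girish predeceased; the 1/20 allotted to Girish's branch passes to Girish's issue by representation.
The 1/20 is divided into 3 equal shares of 1/60 among Bhavna, Manoj, Eshan.
Bhavna is living and takes 1/60.
Manoj is living and takes 1/60.
Eshan is living and takes 1/60.
Hemant is living and takes 1/20.
Falguni is living and takes 1/20.
Vikram is living and takes 1/5.
Tarun is living and takes 1/5.
Ishita predeceased; the 1/5 allotted to Ishita's branch passes to Ishita's issue by representation.
The 1/5 is divided into 3 equal shares of 1/15 among Chetan, Aarav, Rajiv.
Chetan is living and takes 1/15.
Aarav is living and takes 1/15.
Rajiv is living and takes 1/15.

Aarav 1/15; Bhavna 1/60; Chetan 1/15; Eshan 1/60; Falguni 1/20; Hemant 1/20; Manoj 1/60; Neelam 1/20; Omkar 1/5; Rajiv 1/15; Tarun 1/5; Vikram 1/5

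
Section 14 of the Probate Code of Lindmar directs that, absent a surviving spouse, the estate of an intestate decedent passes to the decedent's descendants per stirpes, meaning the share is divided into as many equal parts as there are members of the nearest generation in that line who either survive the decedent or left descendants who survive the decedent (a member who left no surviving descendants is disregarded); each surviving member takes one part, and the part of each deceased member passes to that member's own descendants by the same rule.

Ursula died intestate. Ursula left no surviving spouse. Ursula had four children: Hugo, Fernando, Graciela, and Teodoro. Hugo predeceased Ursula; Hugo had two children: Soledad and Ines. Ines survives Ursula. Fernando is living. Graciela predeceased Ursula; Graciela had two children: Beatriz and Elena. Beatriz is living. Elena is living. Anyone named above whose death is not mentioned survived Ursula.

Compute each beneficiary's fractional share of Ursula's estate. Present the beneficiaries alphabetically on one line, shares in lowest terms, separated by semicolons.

Beatriz 1/8; Elena 1/8; Fernando 1/4; Ines 1/8; Soledad 1/8; Teodoro 1/4

There is no surviving spouse, so the entire estate passes to Ursula's descendants per stirpes.
The estate is divided into 4 equal shares of 1/4 among Hugo, Fernando, Graciela, Teodoro.
Hugo predeceased; the 1/4 allotted to Hugo's branch passes to Hugo's issue by representation.
The 1/4 is divided into 2 equal shares of 1/8 among Soledad, Ines.
Soledad is living and takes 1/8.
Ines is living and takes 1/8.
Fernando is living and takes 1/4.
Graciela predeceased; the 1/4 allotted to Graciela's branch passes to Graciela's issue by representation.
The 1/4 is divided into 2 equal shares of 1/8 among Beatriz, Elena.
Beatriz is living and takes 1/8.
Elena is living and takes 1/8.
Teodoro is living and takes 1/4.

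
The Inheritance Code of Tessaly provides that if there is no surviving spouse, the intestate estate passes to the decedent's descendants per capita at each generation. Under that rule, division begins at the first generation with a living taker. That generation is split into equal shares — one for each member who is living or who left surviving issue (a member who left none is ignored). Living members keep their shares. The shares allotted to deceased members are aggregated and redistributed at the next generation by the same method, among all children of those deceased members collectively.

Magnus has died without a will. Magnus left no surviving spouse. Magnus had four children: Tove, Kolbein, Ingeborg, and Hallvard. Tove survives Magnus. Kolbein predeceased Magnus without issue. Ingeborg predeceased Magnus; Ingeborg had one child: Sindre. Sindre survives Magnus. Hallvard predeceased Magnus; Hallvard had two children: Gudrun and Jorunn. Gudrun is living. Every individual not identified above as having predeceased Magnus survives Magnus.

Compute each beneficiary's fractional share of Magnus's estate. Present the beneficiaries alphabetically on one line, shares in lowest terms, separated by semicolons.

Gudrun 2/9; Jorunn 2/9; Sindre 2/9; Tove 1/3

There is no surviving spouse, so the entire estate passes to Magnus's descendants per capita at each generation.
At generation 1 (Tove, Ingeborg, Hallvard) there are 3 shares of (1)/3 = 1/3 each.
Living: Tove — each takes 1/3.
Deceased: Ingeborg and Hallvard. Their combined 2/3 is pooled and carried to generation 2.
At generation 2 (Sindre, Gudrun, Jorunn) there are 3 shares of (2/3)/3 = 2/9 each.
Living: Sindre, Gudrun, and Jorunn — each takes 2/9.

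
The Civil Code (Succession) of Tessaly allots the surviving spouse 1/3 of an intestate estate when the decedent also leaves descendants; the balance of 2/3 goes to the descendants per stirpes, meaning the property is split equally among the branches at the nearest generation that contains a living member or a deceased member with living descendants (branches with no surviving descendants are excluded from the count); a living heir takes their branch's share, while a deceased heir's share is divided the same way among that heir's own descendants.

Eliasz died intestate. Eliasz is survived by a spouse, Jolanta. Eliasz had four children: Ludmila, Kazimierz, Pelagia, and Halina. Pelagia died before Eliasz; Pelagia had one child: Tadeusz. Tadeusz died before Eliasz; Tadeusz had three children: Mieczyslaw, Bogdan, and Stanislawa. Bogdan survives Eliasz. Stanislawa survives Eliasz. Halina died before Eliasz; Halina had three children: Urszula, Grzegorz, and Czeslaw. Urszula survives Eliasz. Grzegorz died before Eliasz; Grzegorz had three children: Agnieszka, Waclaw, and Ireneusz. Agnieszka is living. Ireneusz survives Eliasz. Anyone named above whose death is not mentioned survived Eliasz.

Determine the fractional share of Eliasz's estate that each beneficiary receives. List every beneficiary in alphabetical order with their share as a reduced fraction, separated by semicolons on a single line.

Agnieszka 1/54; Bogdan 1/18; Czeslaw 1/18; Ireneusz 1/54; Jolanta 1/3; Kazimierz 1/6; Ludmila 1/6; Mieczyslaw 1/18; Stanislawa 1/18; Urszula 1/18; Waclaw 1/54

Jolanta, as surviving spouse, takes 1/3.
The remaining 2/3 passes to Eliasz's descendants per stirpes.
The 2/3 is divided into 4 equal shares of 1/6 among Ludmila, Kazimierz, Pelagia, Halina.
Ludmila is living and takes 1/6.
Kazimierz is living and takes 1/6.
Pelagia predeceased; the 1/6 allotted to Pelagia's branch passes to Pelagia's issue by representation.
Tadeusz's line is the sole branch at this level, so the full 1/6 passes to Tadeusz's issue by representation.
The 1/6 is divided into 3 equal shares of 1/18 among Mieczyslaw, Bogdan, Stanislawa.
Mieczyslaw is living and takes 1/18.
Bogdan is living and takes 1/18.
Stanislawa is living and takes 1/18.
Halina predeceased; the 1/6 allotted to Halina's branch passes to Halina's issue by representation.
The 1/6 is divided into 3 equal shares of 1/18 among Urszula, Grzegorz, Czeslaw.
Urszula is living and takes 1/18.
Grzegorz predeceased; the 1/18 allotted to Grzegorz's branch passes to Grzegorz's issue by representation.
The 1/18 is divided into 3 equal shares of 1/54 among Agnieszka, Waclaw, Ireneusz.
Agnieszka is living and takes 1/54.
Waclaw is living and takes 1/54.
Ireneusz is living and takes 1/54.
Czeslaw is living and takes 1/18.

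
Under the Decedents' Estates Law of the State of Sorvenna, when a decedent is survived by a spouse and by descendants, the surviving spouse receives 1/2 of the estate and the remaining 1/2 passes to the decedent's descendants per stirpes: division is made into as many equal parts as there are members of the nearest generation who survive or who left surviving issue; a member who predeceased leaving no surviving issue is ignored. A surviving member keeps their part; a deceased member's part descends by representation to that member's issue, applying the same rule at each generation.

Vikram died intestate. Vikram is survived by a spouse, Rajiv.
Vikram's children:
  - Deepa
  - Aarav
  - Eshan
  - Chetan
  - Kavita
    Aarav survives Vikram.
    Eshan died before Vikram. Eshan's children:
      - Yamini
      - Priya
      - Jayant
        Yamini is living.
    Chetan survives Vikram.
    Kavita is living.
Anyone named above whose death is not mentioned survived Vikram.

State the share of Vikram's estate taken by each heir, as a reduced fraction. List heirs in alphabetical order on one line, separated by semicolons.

Aarav 1/10; Chetan 1/10; Deepa 1/10; Jayant 1/30; Kavita 1/10; Priya 1/30; Rajiv 1/2; Yamini 1/30

Rajiv, as surviving spouse, takes 1/2.
The remaining 1/2 passes to Vikram's descendants per stirpes.
The 1/2 is divided into 5 equal shares of 1/10 among Deepa, Aarav, Eshan, Chetan, Kavita.
Deepa is living and takes 1/10.
Aarav is living and takes 1/10.
Eshan predeceased; the 1/10 allotted to Eshan's branch passes to Eshan's issue by representation.
The 1/10 is divided into 3 equal shares of 1/30 among Yamini, Priya, Jayant.
Yamini is living and takes 1/30.
Priya is living and takes 1/30.
Jayant is living and takes 1/30.
Chetan is living and takes 1/10.
Kavita is living and takes 1/10.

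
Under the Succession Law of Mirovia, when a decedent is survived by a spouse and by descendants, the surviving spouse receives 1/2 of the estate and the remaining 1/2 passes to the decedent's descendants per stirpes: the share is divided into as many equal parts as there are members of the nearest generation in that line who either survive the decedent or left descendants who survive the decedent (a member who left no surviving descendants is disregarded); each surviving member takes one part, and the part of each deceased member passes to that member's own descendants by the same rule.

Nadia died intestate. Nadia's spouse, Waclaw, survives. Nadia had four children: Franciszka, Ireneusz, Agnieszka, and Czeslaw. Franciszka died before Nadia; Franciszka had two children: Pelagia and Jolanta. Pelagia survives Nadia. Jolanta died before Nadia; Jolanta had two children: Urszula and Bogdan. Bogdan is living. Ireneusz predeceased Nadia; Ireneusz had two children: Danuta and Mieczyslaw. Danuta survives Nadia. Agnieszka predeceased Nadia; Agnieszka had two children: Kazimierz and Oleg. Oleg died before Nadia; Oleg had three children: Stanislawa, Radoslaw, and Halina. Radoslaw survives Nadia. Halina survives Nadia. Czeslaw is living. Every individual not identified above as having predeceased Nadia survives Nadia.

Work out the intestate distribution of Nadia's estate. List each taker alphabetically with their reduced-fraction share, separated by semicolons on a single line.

Bogdan 1/32; Czeslaw 1/8; Danuta 1/16; Halina 1/48; Kazimierz 1/16; Mieczyslaw 1/16; Pelagia 1/16; Radoslaw 1/48; Stanislawa 1/48; Urszula 1/32; Waclaw 1/2

Waclaw, as surviving spouse, takes 1/2.
The remaining 1/2 passes to Nadia's descendants per stirpes.
The 1/2 is divided into 4 equal shares of 1/8 among Franciszka, Ireneusz, Agnieszka, Czeslaw.
Franciszka predeceased; the 1/8 allotted to Franciszka's branch passes to Franciszka's issue by representation.
The 1/8 is divided into 2 equal shares of 1/16 among Pelagia, Jolanta.
Pelagia is living and takes 1/16.
Jolanta predeceased; the 1/16 allotted to Jolanta's branch passes to Jolanta's issue by representation.
The 1/16 is divided into 2 equal shares of 1/32 among Urszula, Bogdan.
Urszula is living and takes 1/32.
Bogdan is living and takes 1/32.
Ireneusz predeceased; the 1/8 allotted to Ireneusz's branch passes to Ireneusz's issue by representation.
The 1/8 is divided into 2 equal shares of 1/16 among Danuta, Mieczyslaw.
Danuta is living and takes 1/16.
Mieczyslaw is living and takes 1/16.
Agnieszka predeceased; the 1/8 allotted to Agnieszka's branch passes to Agnieszka's issue by representation.
The 1/8 is divided into 2 equal shares of 1/16 among Kazimierz, Oleg.
Kazimierz is living and takes 1/16.
Oleg predeceased; the 1/16 allotted to Oleg's branch passes to Oleg's issue by representation.
The 1/16 is divided into 3 equal shares of 1/48 among Stanislawa, Radoslaw, Halina.
Stanislawa is living and takes 1/48.
Radoslaw is living and takes 1/48.
Halina is living and takes 1/48.
Czeslaw is living and takes 1/8.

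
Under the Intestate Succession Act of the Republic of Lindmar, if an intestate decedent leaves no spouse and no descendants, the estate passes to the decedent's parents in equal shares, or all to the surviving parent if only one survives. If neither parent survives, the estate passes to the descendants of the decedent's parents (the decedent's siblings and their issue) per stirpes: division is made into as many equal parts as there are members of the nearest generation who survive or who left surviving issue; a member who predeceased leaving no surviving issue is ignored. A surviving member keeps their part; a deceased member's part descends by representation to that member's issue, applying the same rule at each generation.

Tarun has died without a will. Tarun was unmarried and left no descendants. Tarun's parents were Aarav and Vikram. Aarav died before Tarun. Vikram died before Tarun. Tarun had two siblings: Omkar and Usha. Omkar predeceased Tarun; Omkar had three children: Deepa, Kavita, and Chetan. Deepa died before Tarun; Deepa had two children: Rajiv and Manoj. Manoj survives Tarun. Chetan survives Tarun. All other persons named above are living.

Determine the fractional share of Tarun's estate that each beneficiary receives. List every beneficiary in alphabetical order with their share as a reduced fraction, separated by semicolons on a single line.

Neither parent survives and there are no descendants, so the estate passes to Tarun's siblings and their issue per stirpes.
The estate is divided into 2 equal shares of 1/2 among Omkar, Usha.
Omkar predeceased; the 1/2 allotted to Omkar's branch passes to Omkar's issue by representation.
The 1/2 is divided into 3 equal shares of 1/6 among Deepa, Kavita, Chetan.
Deepa predeceased; the 1/6 allotted to Deepa's branch passes to Deepa's issue by representation.
The 1/6 is divided into 2 equal shares of 1/12 among Rajiv, Manoj.
Rajiv is living and takes 1/12.
Manoj is living and takes 1/12.
Kavita is living and takes 1/6.
Chetan is living and takes 1/6.
Usha is living and takes 1/2.

Chetan 1/6; Kavita 1/6; Manoj 1/12; Rajiv 1/12; Usha 1/2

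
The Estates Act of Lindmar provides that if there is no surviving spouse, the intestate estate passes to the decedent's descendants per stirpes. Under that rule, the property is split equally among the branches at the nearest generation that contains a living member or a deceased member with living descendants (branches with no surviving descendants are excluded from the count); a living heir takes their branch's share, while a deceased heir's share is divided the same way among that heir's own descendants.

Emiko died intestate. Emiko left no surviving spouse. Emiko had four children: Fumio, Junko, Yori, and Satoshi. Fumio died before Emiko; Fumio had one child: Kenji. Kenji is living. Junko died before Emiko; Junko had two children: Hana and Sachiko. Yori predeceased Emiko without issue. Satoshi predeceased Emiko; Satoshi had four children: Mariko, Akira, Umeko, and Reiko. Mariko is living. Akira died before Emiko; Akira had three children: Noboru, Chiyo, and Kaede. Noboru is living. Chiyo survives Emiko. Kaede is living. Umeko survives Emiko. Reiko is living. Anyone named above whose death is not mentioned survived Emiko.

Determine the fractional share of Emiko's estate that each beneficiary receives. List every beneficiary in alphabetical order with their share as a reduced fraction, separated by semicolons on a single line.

Chiyo 1/36; Hana 1/6; Kaede 1/36; Kenji 1/3; Mariko 1/12; Noboru 1/36; Reiko 1/12; Sachiko 1/6; Umeko 1/12

There is no surviving spouse, so the entire estate passes to Emiko's descendants per stirpes.
Yori left no surviving issue, so that branch lapses and is disregarded.
The estate is divided into 3 equal shares of 1/3 among Fumio, Junko, Satoshi.
Fumio predeceased; the 1/3 allotted to Fumio's branch passes to Fumio's issue by representation.
Kenji is the sole taker at this level and receives the full 1/3.
Junko predeceased; the 1/3 allotted to Junko's branch passes to Junko's issue by representation.
The 1/3 is divided into 2 equal shares of 1/6 among Hana, Sachiko.
Hana is living and takes 1/6.
Sachiko is living and takes 1/6.
Satoshi predeceased; the 1/3 allotted to Satoshi's branch passes to Satoshi's issue by representation.
The 1/3 is divided into 4 equal shares of 1/12 among Mariko, Akira, Umeko, Reiko.
Mariko is living and takes 1/12.
Akira predeceased; the 1/12 allotted to Akira's branch passes to Akira's issue by representation.
The 1/12 is divided into 3 equal shares of 1/36 among Noboru, Chiyo, Kaede.
Noboru is living and takes 1/36.
Chiyo is living and takes 1/36.
Kaede is living and takes 1/36.
Umeko is living and takes 1/12.
Reiko is living and takes 1/12.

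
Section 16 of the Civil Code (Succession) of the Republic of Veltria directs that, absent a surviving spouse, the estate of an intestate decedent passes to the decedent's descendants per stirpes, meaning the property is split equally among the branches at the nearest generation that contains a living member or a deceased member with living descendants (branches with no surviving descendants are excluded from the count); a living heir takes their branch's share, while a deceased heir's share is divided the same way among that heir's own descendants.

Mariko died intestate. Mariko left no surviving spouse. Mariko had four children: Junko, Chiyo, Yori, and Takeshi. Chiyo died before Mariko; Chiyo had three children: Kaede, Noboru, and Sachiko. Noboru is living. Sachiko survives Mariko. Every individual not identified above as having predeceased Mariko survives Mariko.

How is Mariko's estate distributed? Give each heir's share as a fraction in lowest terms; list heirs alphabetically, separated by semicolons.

There is no surviving spouse, so the entire estate passes to Mariko's descendants per stirpes.
The estate is divided into 4 equal shares of 1/4 among Junko, Chiyo, Yori, Takeshi.
Junko is living and takes 1/4.
Chiyo predeceased; the 1/4 allotted to Chiyo's branch passes to Chiyo's issue by representation.
The 1/4 is divided into 3 equal shares of 1/12 among Kaede, Noboru, Sachiko.
Kaede is living and takes 1/12.
Noboru is living and takes 1/12.
Sachiko is living and takes 1/12.
Yori is living and takes 1/4.
Takeshi is living and takes 1/4.

Junko 1/4; Kaede 1/12; Noboru 1/12; Sachiko 1/12; Takeshi 1/4; Yori 1/4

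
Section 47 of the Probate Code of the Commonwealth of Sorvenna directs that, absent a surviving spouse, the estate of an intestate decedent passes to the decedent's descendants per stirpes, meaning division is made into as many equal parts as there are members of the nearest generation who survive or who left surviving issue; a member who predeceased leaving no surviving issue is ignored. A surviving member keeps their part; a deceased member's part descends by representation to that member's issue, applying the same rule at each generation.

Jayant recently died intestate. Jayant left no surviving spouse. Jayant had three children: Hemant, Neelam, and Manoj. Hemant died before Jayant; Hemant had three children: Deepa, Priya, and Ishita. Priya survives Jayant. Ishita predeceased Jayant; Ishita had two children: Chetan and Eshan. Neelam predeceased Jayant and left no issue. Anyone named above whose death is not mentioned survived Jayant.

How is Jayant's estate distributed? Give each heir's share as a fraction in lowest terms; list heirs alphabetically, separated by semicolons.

There is no surviving spouse, so the entire estate passes to Jayant's descendants per stirpes.
Neelam left no surviving issue, so that branch lapses and is disregarded.
The estate is divided into 2 equal shares of 1/2 among Hemant, Manoj.
Hemant predeceased; the 1/2 allotted to Hemant's branch passes to Hemant's issue by representation.
The 1/2 is divided into 3 equal shares of 1/6 among Deepa, Priya, Ishita.
Deepa is living and takes 1/6.
Priya is living and takes 1/6.
Ishita predeceased; the 1/6 allotted to Ishita's branch passes to Ishita's issue by representation.
The 1/6 is divided into 2 equal shares of 1/12 among Chetan, Eshan.
Chetan is living and takes 1/12.
Eshan is living and takes 1/12.
Manoj is living and takes 1/2.

Chetan 1/12; Deepa 1/6; Eshan 1/12; Manoj 1/2; Priya 1/6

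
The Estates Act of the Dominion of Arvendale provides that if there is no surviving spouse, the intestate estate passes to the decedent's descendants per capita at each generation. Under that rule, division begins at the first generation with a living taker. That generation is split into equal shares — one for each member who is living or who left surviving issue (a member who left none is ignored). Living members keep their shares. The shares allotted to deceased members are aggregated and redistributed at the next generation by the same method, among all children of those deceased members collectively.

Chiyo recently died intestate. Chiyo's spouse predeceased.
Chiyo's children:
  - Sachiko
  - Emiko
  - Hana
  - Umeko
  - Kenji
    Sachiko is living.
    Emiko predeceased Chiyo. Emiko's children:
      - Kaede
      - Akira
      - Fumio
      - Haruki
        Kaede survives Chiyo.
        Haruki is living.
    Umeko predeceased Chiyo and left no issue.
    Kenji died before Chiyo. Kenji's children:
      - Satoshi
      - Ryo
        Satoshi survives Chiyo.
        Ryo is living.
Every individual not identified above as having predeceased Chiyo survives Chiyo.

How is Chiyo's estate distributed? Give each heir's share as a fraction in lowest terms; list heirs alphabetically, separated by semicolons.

There is no surviving spouse, so the entire estate passes to Chiyo's descendants per capita at each generation.
At generation 1 (Sachiko, Emiko, Hana, Kenji) there are 4 shares of (1)/4 = 1/4 each.
Living: Sachiko and Hana — each takes 1/4.
Deceased: Emiko and Kenji. Their combined 1/2 is pooled and carried to generation 2.
At generation 2 (Kaede, Akira, Fumio, Haruki, Satoshi, Ryo) there are 6 shares of (1/2)/6 = 1/12 each.
Living: Kaede, Akira, Fumio, Haruki, Satoshi, and Ryo — each takes 1/12.

Akira 1/12; Fumio 1/12; Hana 1/4; Haruki 1/12; Kaede 1/12; Ryo 1/12; Sachiko 1/4; Satoshi 1/12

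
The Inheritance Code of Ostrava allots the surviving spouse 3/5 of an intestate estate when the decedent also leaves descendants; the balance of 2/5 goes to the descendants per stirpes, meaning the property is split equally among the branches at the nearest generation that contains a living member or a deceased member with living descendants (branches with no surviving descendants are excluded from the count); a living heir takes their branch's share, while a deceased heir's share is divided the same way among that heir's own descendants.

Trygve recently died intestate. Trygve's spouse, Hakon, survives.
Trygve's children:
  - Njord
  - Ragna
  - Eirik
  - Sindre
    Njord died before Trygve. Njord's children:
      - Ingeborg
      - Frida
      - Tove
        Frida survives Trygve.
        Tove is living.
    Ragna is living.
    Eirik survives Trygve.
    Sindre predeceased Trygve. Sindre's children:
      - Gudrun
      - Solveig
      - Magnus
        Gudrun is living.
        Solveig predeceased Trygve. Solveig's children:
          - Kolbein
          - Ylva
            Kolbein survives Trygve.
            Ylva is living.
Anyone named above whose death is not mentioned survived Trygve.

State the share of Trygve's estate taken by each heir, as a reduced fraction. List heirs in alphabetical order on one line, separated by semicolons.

Eirik 1/10; Frida 1/30; Gudrun 1/30; Hakon 3/5; Ingeborg 1/30; Kolbein 1/60; Magnus 1/30; Ragna 1/10; Tove 1/30; Ylva 1/60

Hakon, as surviving spouse, takes 3/5.
The remaining 2/5 passes to Trygve's descendants per stirpes.
The 2/5 is divided into 4 equal shares of 1/10 among Njord, Ragna, Eirik, Sindre.
Njord predeceased; the 1/10 allotted to Njord's branch passes to Njord's issue by representation.
The 1/10 is divided into 3 equal shares of 1/30 among Ingeborg, Frida, Tove.
Ingeborg is living and takes 1/30.
Frida is living and takes 1/30.
Tove is living and takes 1/30.
Ragna is living and takes 1/10.
Eirik is living and takes 1/10.
Sindre predeceased; the 1/10 allotted to Sindre's branch passes to Sindre's issue by representation.
The 1/10 is divided into 3 equal shares of 1/30 among Gudrun, Solveig, Magnus.
Gudrun is living and takes 1/30.
Solveig predeceased; the 1/30 allotted to Solveig's branch passes to Solveig's issue by representation.
The 1/30 is divided into 2 equal shares of 1/60 among Kolbein, Ylva.
Kolbein is living and takes 1/60.
Ylva is living and takes 1/60.
Magnus is living and takes 1/30.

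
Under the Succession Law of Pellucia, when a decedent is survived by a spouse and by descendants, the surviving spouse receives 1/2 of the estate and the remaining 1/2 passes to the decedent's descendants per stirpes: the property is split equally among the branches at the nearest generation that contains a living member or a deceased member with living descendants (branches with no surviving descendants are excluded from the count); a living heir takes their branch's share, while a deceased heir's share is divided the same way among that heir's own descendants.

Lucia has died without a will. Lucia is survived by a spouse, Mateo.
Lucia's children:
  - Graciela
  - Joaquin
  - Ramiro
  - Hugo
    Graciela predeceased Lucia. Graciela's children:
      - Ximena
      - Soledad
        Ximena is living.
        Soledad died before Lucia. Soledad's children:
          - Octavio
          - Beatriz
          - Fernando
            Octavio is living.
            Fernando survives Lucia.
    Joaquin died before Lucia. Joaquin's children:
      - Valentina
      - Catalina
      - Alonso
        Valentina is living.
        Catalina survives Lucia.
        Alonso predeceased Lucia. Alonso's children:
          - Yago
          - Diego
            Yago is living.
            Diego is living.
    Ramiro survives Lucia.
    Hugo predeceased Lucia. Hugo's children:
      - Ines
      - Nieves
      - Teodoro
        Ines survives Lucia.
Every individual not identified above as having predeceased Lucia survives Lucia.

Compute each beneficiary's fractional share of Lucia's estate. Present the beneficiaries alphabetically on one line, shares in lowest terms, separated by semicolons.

Beatriz 1/48; Catalina 1/24; Diego 1/48; Fernando 1/48; Ines 1/24; Mateo 1/2; Nieves 1/24; Octavio 1/48; Ramiro 1/8; Teodoro 1/24; Valentina 1/24; Ximena 1/16; Yago 1/48

Mateo, as surviving spouse, takes 1/2.
The remaining 1/2 passes to Lucia's descendants per stirpes.
The 1/2 is divided into 4 equal shares of 1/8 among Graciela, Joaquin, Ramiro, Hugo.
Graciela predeceased; the 1/8 allotted to Graciela's branch passes to Graciela's issue by representation.
The 1/8 is divided into 2 equal shares of 1/16 among Ximena, Soledad.
Ximena is living and takes 1/16.
Soledad predeceased; the 1/16 allotted to Soledad's branch passes to Soledad's issue by representation.
The 1/16 is divided into 3 equal shares of 1/48 among Octavio, Beatriz, Fernando.
Octavio is living and takes 1/48.
Beatriz is living and takes 1/48.
Fernando is living and takes 1/48.
Joaquin predeceased; the 1/8 allotted to Joaquin's branch passes to Joaquin's issue by representation.
The 1/8 is divided into 3 equal shares of 1/24 among Valentina, Catalina, Alonso.
Valentina is living and takes 1/24.
Catalina is living and takes 1/24.
Alonso predeceased; the 1/24 allotted to Alonso's branch passes to Alonso's issue by representation.
The 1/24 is divided into 2 equal shares of 1/48 among Yago, Diego.
Yago is living and takes 1/48.
Diego is living and takes 1/48.
Ramiro is living and takes 1/8.
Hugo predeceased; the 1/8 allotted to Hugo's branch passes to Hugo's issue by representation.
The 1/8 is divided into 3 equal shares of 1/24 among Ines, Nieves, Teodoro.
Ines is living and takes 1/24.
Nieves is living and takes 1/24.
Teodoro is living and takes 1/24.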